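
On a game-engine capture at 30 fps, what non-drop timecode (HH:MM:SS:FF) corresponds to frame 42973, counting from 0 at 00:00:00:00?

00:23:52:13

42973 ÷ 30 = 1432 full seconds, remainder 13 frames.
1432 s = 0 h 23 min 52 s.
Timecode: 00:23:52:13.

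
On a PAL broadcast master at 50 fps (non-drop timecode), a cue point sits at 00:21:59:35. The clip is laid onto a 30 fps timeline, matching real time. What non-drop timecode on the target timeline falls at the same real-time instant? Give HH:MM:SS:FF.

Source frame index: (0×3600 + 21×60 + 59) × 50 + 35 = 65985.
Real time: 65985 / (50) = 13197/10 s.
Target frame: (13197/10) × (30) = 39591.
At 30 labels/s: frame 39591 → 00:21:59:21.

00:21:59:21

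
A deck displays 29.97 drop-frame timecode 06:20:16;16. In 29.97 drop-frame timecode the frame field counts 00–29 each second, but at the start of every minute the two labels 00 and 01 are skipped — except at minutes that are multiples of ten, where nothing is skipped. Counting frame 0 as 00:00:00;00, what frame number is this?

683812

Complete 10-minute blocks: 38, each 17982 frames → 683316.
Remaining 0 whole minutes in the current block: 0 frames.
Within the current minute: 16 × 30 + 16 = 496. Total = 683316 + 0 + 496 = 683812.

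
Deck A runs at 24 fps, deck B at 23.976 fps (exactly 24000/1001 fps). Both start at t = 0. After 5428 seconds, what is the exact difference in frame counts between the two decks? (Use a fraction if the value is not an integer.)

A emits 24 × 5428 = 130272 frames; B emits 24000/1001 × 5428 = 130272000/1001.
Difference = 130272/1001 frames (≈ 130.1419); B is behind A.

130272/1001 frames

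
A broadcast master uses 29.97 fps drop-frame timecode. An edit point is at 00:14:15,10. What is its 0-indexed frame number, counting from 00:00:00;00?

As if non-drop at 30 labels/s: (0 × 3600 + 14 × 60 + 15) × 30 + 10 = 25660.
Minute boundaries passed: 14; those not divisible by 10: 14 − 1 = 13; dropped labels = 2 × 13 = 26.
Actual frame index = 25660 − 26 = 25634.

25634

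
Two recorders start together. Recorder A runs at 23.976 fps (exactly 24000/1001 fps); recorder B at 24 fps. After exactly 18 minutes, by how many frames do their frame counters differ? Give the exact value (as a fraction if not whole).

18 min = 1080 s.
A emits 24000/1001 × 1080 = 25920000/1001 frames; B emits 24 × 1080 = 25920.
Difference = 25920/1001 frames (≈ 25.8941); B is ahead of A.

25920/1001 frames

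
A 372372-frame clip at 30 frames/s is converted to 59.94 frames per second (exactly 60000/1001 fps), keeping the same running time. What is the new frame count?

Target frames = source frames × (target rate / source rate) = 372372 × (60000/1001)/(30) = 372372 × 2000/1001 = 744000.

744000 frames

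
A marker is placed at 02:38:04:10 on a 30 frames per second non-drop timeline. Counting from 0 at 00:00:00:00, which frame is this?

frame 284530

Total seconds to the label: (2 × 3600 + 38 × 60 + 4) = 9484.
Frame index = 9484 × 30 + 10 = 284530.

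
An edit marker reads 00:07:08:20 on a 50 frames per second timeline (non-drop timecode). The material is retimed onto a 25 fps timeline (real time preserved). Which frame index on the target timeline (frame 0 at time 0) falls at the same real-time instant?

frame 10710

Source frame index: (0×3600 + 7×60 + 8) × 50 + 20 = 21420.
Real time: 21420 / (50) = 2142/5 s.
Target frame: (2142/5) × (25) = 10710.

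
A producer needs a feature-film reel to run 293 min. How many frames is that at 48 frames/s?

843840 frames

293 min = 17580 s.
Frames = 17580 × 48 = 843840.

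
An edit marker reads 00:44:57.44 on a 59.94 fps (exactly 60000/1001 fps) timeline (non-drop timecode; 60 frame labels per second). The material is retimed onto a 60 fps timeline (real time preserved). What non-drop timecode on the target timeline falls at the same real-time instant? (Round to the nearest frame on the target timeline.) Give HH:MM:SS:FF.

Source frame index: (0×3600 + 44×60 + 57) × 60 + 44 = 161864.
Real time: 161864 / (60000/1001) = 20253233/7500 s.
Target frame: (20253233/7500) × (60) = 20253233/125 ≈ 162025.864 → 162026.
At 60 labels/s: frame 162026 → 00:45:00:26.

00:45:00:26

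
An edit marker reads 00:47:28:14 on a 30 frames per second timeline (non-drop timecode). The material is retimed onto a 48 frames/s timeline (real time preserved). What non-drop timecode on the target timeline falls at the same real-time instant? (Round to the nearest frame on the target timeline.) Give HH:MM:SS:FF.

Source frame index: (0×3600 + 47×60 + 28) × 30 + 14 = 85454.
Real time: 85454 / (30) = 42727/15 s.
Target frame: (42727/15) × (48) = 683632/5 ≈ 136726.400 → 136726.
At 48 labels/s: frame 136726 → 00:47:28:22.

00:47:28:22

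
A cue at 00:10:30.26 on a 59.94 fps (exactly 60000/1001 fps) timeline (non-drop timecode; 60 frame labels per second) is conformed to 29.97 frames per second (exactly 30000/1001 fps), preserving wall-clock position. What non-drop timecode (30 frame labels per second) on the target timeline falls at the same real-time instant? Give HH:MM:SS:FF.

00:10:30:13

Source frame index: (0×3600 + 10×60 + 30) × 60 + 26 = 37826.
Real time: 37826 / (60000/1001) = 18931913/30000 s.
Target frame: (18931913/30000) × (30000/1001) = 18913.
At 30 labels/s: frame 18913 → 00:10:30:13.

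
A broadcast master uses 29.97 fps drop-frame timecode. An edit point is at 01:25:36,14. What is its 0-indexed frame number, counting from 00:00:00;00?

Complete 10-minute blocks: 8, each 17982 frames → 143856.
Remaining 5 whole minutes in the current block: 1800 + 4 × 1798 = 8992 frames.
Within the current minute: 36 × 30 + 14 − 2 = 1092 (labels ;00/;01 skipped at this minute). Total = 143856 + 8992 + 1092 = 153940.

153940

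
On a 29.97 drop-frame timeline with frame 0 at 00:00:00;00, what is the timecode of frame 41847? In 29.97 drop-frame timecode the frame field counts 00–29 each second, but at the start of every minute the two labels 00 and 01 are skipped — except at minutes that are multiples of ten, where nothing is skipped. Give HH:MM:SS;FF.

00:23:16;09

Each 10-minute DF block holds 10 × 60 × 30 − 9 × 2 = 17982 frames. 41847 ÷ 17982 → 2 full blocks, remainder 5883.
Within the partial block the first minute is 1800 frames and each further minute 1798, so 3 further minute boundaries passed. Total skipped labels = 18 × 2 + 2 × 3 = 42.
Non-drop label index = 41847 + 42 = 41889; at 30 labels/s that is 00:23:16:09, i.e. DF 00:23:16;09.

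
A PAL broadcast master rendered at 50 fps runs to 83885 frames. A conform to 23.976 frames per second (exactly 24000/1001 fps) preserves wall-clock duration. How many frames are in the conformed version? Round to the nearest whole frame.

40225 frames

Frames at target rate = 83885 × (24000/1001) / (50) = 40264800/1001 ≈ 40224.575.
Nearest whole frame: 40225.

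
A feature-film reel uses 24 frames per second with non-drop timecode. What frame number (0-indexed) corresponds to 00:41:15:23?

frame 59423

Total seconds to the label: (0 × 3600 + 41 × 60 + 15) = 2475.
Frame index = 2475 × 24 + 23 = 59423.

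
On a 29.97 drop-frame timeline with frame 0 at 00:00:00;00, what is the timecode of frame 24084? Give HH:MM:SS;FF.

00:13:23;18

Ten DF minutes hold 17982 frames, so frame 24084 lies in block 1 (frames 17982–35963) with 6102 frames into that block.
The block's first minute is 1800 frames and the rest 1798 each; 6102 frames reaches minute 3, so 1 × 18 + 3 × 2 = 24 labels have been skipped so far.
Adding those back, label number 24084 + 24 = 24108 at 30 labels/s is 803 s + 18 f = 0 h 13 min 23 s frame 18, i.e. 00:13:23;18.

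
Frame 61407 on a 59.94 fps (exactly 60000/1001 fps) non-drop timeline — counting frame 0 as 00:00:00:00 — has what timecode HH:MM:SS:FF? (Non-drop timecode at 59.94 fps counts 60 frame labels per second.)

61407 ÷ 60 = 1023 full seconds, remainder 27 frames.
1023 s = 0 h 17 min 3 s.
Timecode: 00:17:03:27.

00:17:03:27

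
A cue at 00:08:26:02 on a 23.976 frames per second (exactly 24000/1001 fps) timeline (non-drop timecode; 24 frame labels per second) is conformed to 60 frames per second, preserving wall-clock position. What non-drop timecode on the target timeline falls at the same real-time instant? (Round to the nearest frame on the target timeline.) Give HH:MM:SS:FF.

Source frame index: (0×3600 + 8×60 + 26) × 24 + 2 = 12146.
Real time: 12146 / (24000/1001) = 6079073/12000 s.
Target frame: (6079073/12000) × (60) = 6079073/200 ≈ 30395.365 → 30395.
At 60 labels/s: frame 30395 → 00:08:26:35.

00:08:26:35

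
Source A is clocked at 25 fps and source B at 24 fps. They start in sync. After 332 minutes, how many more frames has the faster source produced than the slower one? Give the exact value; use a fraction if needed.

332 min = 19920 s.
A emits 25 × 19920 = 498000 frames; B emits 24 × 19920 = 478080.
Difference = 19920 frames; B is behind A.

19920 frames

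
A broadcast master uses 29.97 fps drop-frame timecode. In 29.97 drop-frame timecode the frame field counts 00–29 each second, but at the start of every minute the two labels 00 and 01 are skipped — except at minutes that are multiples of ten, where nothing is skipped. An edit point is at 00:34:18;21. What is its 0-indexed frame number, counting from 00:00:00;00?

Complete 10-minute blocks: 3, each 17982 frames → 53946.
Remaining 4 whole minutes in the current block: 1800 + 3 × 1798 = 7194 frames.
Within the current minute: 18 × 30 + 21 − 2 = 559 (labels ;00/;01 skipped at this minute). Total = 53946 + 7194 + 559 = 61699.

61699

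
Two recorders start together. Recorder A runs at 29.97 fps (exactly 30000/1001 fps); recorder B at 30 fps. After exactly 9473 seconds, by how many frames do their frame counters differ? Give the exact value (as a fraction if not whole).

A emits 30000/1001 × 9473 = 284190000/1001 frames; B emits 30 × 9473 = 284190.
Difference = 284190/1001 frames (≈ 283.9061); B is ahead of A.

284190/1001 frames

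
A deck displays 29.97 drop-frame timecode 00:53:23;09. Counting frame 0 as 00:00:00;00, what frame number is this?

96003

As if non-drop at 30 labels/s: (0 × 3600 + 53 × 60 + 23) × 30 + 9 = 96099.
Minute boundaries passed: 53; those not divisible by 10: 53 − 5 = 48; dropped labels = 2 × 48 = 96.
Actual frame index = 96099 − 96 = 96003.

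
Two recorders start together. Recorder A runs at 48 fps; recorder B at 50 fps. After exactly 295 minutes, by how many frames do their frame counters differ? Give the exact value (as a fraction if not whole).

295 min = 17700 s.
A emits 48 × 17700 = 849600 frames; B emits 50 × 17700 = 885000.
Difference = 35400 frames; B is ahead of A.

35400 frames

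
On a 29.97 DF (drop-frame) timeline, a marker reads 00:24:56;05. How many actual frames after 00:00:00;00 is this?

As if non-drop at 30 labels/s: (0 × 3600 + 24 × 60 + 56) × 30 + 5 = 44885.
Minute boundaries passed: 24; those not divisible by 10: 24 − 2 = 22; dropped labels = 2 × 22 = 44.
Actual frame index = 44885 − 44 = 44841.

44841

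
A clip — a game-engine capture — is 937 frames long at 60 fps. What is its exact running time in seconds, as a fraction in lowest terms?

937/60 seconds

Running time = 937 ÷ (60) = 937 × 1/60 = 937/60 s.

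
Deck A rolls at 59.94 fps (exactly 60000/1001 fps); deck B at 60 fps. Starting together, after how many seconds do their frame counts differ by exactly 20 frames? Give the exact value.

The gap grows by |60 − 60000/1001| = 60/1001 frames per second.
Time for a 20-frame gap: 20 ÷ (60/1001) = 1001/3 s.

1001/3 seconds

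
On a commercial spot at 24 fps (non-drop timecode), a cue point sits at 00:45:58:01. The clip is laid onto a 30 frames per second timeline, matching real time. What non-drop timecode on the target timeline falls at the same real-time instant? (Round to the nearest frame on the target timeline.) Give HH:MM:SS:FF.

Source frame index: (0×3600 + 45×60 + 58) × 24 + 1 = 66193.
Real time: 66193 / (24) = 66193/24 s.
Target frame: (66193/24) × (30) = 330965/4 ≈ 82741.250 → 82741.
At 30 labels/s: frame 82741 → 00:45:58:01.

00:45:58:01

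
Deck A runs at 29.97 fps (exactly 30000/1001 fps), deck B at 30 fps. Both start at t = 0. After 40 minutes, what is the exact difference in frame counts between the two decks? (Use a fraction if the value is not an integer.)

72000/1001 frames

40 min = 2400 s.
A emits 30000/1001 × 2400 = 72000000/1001 frames; B emits 30 × 2400 = 72000.
Difference = 72000/1001 frames (≈ 71.9281); B is ahead of A.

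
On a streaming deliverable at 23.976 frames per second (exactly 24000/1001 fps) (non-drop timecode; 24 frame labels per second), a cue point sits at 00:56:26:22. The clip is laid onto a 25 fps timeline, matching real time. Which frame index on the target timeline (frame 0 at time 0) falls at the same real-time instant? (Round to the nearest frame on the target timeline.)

Source frame index: (0×3600 + 56×60 + 26) × 24 + 22 = 81286.
Real time: 81286 / (24000/1001) = 40683643/12000 s.
Target frame: (40683643/12000) × (25) = 40683643/480 ≈ 84757.590 → 84758.

frame 84758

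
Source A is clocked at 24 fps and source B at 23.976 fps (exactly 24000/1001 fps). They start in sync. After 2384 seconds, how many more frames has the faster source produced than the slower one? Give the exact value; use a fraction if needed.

A emits 24 × 2384 = 57216 frames; B emits 24000/1001 × 2384 = 57216000/1001.
Difference = 57216/1001 frames (≈ 57.1588); B is behind A.

57216/1001 frames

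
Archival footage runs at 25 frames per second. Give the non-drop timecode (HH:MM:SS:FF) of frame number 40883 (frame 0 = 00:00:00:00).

00:27:15:08

40883 ÷ 25 = 1635 full seconds, remainder 8 frames.
1635 s = 0 h 27 min 15 s.
Timecode: 00:27:15:08.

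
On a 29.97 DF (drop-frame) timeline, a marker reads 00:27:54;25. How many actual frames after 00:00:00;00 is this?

As if non-drop at 30 labels/s: (0 × 3600 + 27 × 60 + 54) × 30 + 25 = 50245.
Minute boundaries passed: 27; those not divisible by 10: 27 − 2 = 25; dropped labels = 2 × 25 = 50.
Actual frame index = 50245 − 50 = 50195.

50195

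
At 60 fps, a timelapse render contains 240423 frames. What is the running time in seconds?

4007.05 seconds

Running time = 240423 / (60) = 4007.05 s.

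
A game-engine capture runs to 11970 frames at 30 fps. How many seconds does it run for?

399 seconds

Running time = 11970 / (30) = 399 s.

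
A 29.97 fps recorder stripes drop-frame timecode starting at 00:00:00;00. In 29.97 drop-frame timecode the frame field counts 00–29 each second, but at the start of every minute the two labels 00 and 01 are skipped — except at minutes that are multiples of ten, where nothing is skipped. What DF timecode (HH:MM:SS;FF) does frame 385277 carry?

Each 10-minute DF block holds 10 × 60 × 30 − 9 × 2 = 17982 frames. 385277 ÷ 17982 → 21 full blocks, remainder 7655.
Within the partial block the first minute is 1800 frames and each further minute 1798, so 4 further minute boundaries passed. Total skipped labels = 18 × 21 + 2 × 4 = 386.
Non-drop label index = 385277 + 386 = 385663; at 30 labels/s that is 03:34:15:13, i.e. DF 03:34:15;13.

03:34:15;13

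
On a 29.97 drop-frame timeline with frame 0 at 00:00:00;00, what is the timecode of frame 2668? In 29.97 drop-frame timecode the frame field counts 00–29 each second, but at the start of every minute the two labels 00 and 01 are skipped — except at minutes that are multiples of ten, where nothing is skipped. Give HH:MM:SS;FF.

00:01:29;00

Each 10-minute DF block holds 10 × 60 × 30 − 9 × 2 = 17982 frames. 2668 ÷ 17982 → 0 full blocks, remainder 2668.
Within the partial block the first minute is 1800 frames and each further minute 1798, so 1 further minute boundary passed. Total skipped labels = 18 × 0 + 2 × 1 = 2.
Non-drop label index = 2668 + 2 = 2670; at 30 labels/s that is 00:01:29:00, i.e. DF 00:01:29;00.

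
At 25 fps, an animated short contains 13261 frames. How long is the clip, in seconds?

530.44 seconds

Running time = 13261 / (25) = 530.44 s.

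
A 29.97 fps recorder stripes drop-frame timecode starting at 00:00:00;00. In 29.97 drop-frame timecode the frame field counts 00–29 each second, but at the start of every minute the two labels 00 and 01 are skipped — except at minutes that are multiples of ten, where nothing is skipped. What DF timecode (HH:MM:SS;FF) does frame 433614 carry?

04:01:08;08

Ten DF minutes hold 17982 frames, so frame 433614 lies in block 24 (frames 431568–449549) with 2046 frames into that block.
The block's first minute is 1800 frames and the rest 1798 each; 2046 frames reaches minute 1, so 24 × 18 + 1 × 2 = 434 labels have been skipped so far.
Adding those back, label number 433614 + 434 = 434048 at 30 labels/s is 14468 s + 8 f = 4 h 1 min 8 s frame 8, i.e. 04:01:08;08.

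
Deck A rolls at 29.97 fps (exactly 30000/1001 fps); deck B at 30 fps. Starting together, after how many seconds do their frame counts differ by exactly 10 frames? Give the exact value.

1001/3 seconds

The gap grows by |30 − 30000/1001| = 30/1001 frames per second.
Time for a 10-frame gap: 10 ÷ (30/1001) = 1001/3 s.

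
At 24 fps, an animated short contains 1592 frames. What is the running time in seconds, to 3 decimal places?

Running time = 1592 × 1/24 = 199/3 s ≈ 66.333 s.

66.333 seconds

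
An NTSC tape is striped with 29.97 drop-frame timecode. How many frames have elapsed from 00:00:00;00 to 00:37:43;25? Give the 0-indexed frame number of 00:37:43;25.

67847

As if non-drop at 30 labels/s: (0 × 3600 + 37 × 60 + 43) × 30 + 25 = 67915.
Minute boundaries passed: 37; those not divisible by 10: 37 − 3 = 34; dropped labels = 2 × 34 = 68.
Actual frame index = 67915 − 68 = 67847.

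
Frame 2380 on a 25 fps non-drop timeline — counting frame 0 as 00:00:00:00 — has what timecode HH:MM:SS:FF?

2380 ÷ 25 = 95 full seconds, remainder 5 frames.
95 s = 0 h 1 min 35 s.
Timecode: 00:01:35:05.

00:01:35:05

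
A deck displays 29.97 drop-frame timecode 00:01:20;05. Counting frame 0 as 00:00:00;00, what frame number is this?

2403

As if non-drop at 30 labels/s: (0 × 3600 + 1 × 60 + 20) × 30 + 5 = 2405.
Minute boundaries passed: 1; those not divisible by 10: 1 − 0 = 1; dropped labels = 2 × 1 = 2.
Actual frame index = 2405 − 2 = 2403.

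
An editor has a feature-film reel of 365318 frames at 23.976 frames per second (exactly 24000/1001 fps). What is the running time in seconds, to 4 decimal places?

Running time = 365318 × 1001/24000 = 182841659/12000 s ≈ 15236.8049 s.

15236.8049 seconds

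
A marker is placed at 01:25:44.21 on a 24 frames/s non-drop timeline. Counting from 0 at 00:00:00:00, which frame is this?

Total seconds to the label: (1 × 3600 + 25 × 60 + 44) = 5144.
Frame index = 5144 × 24 + 21 = 123477.

frame 123477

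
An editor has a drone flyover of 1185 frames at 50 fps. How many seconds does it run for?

Running time = 1185 / (50) = 23.7 s.

23.7 seconds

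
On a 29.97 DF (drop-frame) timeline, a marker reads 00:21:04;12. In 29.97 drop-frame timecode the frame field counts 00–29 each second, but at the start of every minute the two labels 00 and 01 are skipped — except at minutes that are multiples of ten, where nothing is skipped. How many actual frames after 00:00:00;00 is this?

As if non-drop at 30 labels/s: (0 × 3600 + 21 × 60 + 4) × 30 + 12 = 37932.
Minute boundaries passed: 21; those not divisible by 10: 21 − 2 = 19; dropped labels = 2 × 19 = 38.
Actual frame index = 37932 − 38 = 37894.

37894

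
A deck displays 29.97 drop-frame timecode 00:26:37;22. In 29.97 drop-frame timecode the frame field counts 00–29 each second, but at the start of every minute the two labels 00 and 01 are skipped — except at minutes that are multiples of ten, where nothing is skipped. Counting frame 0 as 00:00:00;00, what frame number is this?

47884

As if non-drop at 30 labels/s: (0 × 3600 + 26 × 60 + 37) × 30 + 22 = 47932.
Minute boundaries passed: 26; those not divisible by 10: 26 − 2 = 24; dropped labels = 2 × 24 = 48.
Actual frame index = 47932 − 48 = 47884.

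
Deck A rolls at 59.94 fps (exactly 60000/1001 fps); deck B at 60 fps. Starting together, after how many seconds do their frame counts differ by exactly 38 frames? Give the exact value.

19019/30 seconds

The gap grows by |60 − 60000/1001| = 60/1001 frames per second.
Time for a 38-frame gap: 38 ÷ (60/1001) = 19019/30 s.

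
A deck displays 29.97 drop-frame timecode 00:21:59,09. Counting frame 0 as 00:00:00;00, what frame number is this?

As if non-drop at 30 labels/s: (0 × 3600 + 21 × 60 + 59) × 30 + 9 = 39579.
Minute boundaries passed: 21; those not divisible by 10: 21 − 2 = 19; dropped labels = 2 × 19 = 38.
Actual frame index = 39579 − 38 = 39541.

39541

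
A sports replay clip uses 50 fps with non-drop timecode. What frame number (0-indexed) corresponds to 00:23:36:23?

Total seconds to the label: (0 × 3600 + 23 × 60 + 36) = 1416.
Frame index = 1416 × 50 + 23 = 70823.

70823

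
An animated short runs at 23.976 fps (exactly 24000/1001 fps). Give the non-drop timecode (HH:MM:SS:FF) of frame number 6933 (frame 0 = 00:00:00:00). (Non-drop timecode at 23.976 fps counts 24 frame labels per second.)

00:04:48:21

6933 ÷ 24 = 288 full seconds, remainder 21 frames.
288 s = 0 h 4 min 48 s.
Timecode: 00:04:48:21.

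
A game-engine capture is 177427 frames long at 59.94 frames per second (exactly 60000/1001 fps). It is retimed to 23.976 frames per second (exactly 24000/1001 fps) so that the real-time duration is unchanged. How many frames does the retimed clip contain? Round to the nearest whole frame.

Frames at target rate = 177427 × (24000/1001) / (60000/1001) = 354854/5 ≈ 70970.800.
Nearest whole frame: 70971.

70971 frames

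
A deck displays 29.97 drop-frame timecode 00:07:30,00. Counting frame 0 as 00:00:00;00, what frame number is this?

Complete 10-minute blocks: 0, each 17982 frames → 0.
Remaining 7 whole minutes in the current block: 1800 + 6 × 1798 = 12588 frames.
Within the current minute: 30 × 30 + 0 − 2 = 898 (labels ;00/;01 skipped at this minute). Total = 0 + 12588 + 898 = 13486.

13486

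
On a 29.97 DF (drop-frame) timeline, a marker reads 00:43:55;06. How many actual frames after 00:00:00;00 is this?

78978

As if non-drop at 30 labels/s: (0 × 3600 + 43 × 60 + 55) × 30 + 6 = 79056.
Minute boundaries passed: 43; those not divisible by 10: 43 − 4 = 39; dropped labels = 2 × 39 = 78.
Actual frame index = 79056 − 78 = 78978.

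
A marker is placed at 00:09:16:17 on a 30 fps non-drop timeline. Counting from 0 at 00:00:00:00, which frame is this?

Total seconds to the label: (0 × 3600 + 9 × 60 + 16) = 556.
Frame index = 556 × 30 + 17 = 16697.

16697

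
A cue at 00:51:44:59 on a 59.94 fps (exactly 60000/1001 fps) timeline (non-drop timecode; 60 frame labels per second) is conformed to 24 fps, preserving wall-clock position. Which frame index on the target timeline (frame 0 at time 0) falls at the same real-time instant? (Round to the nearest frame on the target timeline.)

frame 74594

Source frame index: (0×3600 + 51×60 + 44) × 60 + 59 = 186299.
Real time: 186299 / (60000/1001) = 186485299/60000 s.
Target frame: (186485299/60000) × (24) = 186485299/2500 ≈ 74594.120 → 74594.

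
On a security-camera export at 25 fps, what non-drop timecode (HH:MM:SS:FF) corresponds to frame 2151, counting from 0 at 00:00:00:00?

2151 ÷ 25 = 86 full seconds, remainder 1 frame.
86 s = 0 h 1 min 26 s.
Timecode: 00:01:26:01.

00:01:26:01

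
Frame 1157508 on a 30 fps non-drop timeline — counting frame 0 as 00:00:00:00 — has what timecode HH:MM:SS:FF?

10:43:03:18

1157508 ÷ 30 = 38583 full seconds, remainder 18 frames.
38583 s = 10 h 43 min 3 s.
Timecode: 10:43:03:18.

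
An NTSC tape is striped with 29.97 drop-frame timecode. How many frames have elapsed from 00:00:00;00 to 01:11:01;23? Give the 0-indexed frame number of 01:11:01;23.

As if non-drop at 30 labels/s: (1 × 3600 + 11 × 60 + 1) × 30 + 23 = 127853.
Minute boundaries passed: 71; those not divisible by 10: 71 − 7 = 64; dropped labels = 2 × 64 = 128.
Actual frame index = 127853 − 128 = 127725.

127725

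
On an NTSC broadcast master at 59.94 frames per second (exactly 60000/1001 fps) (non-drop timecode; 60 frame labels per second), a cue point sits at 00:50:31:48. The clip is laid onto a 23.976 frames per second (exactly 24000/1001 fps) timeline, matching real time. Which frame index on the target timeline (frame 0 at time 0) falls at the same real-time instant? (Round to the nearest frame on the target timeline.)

Source frame index: (0×3600 + 50×60 + 31) × 60 + 48 = 181908.
Real time: 181908 / (60000/1001) = 15174159/5000 s.
Target frame: (15174159/5000) × (24000/1001) = 363816/5 ≈ 72763.200 → 72763.

frame 72763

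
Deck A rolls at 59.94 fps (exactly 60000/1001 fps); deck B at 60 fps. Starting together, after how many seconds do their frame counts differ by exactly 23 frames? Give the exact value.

The gap grows by |60 − 60000/1001| = 60/1001 frames per second.
Time for a 23-frame gap: 23 ÷ (60/1001) = 23023/60 s.

23023/60 seconds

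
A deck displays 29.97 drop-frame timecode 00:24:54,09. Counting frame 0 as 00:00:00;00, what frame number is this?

44785

As if non-drop at 30 labels/s: (0 × 3600 + 24 × 60 + 54) × 30 + 9 = 44829.
Minute boundaries passed: 24; those not divisible by 10: 24 − 2 = 22; dropped labels = 2 × 22 = 44.
Actual frame index = 44829 − 44 = 44785.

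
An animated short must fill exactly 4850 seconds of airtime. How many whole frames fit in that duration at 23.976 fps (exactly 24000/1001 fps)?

Frames = 4850 × 24000/1001 = 116400000/1001 ≈ 116283.7163.
Complete frames: 116283.

116283 frames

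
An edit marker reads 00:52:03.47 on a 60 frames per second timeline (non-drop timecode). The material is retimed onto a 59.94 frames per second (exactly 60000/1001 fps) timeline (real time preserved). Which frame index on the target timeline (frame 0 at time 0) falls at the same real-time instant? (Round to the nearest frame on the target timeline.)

frame 187240

Source frame index: (0×3600 + 52×60 + 3) × 60 + 47 = 187427.
Real time: 187427 / (60) = 187427/60 s.
Target frame: (187427/60) × (60000/1001) = 187427000/1001 ≈ 187239.760 → 187240.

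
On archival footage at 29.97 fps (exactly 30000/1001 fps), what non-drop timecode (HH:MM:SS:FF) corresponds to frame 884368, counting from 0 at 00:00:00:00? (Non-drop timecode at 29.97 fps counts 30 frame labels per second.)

884368 ÷ 30 = 29478 full seconds, remainder 28 frames.
29478 s = 8 h 11 min 18 s.
Timecode: 08:11:18:28.

08:11:18:28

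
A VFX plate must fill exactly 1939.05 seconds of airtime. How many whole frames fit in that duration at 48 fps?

93074 frames

Frames = 1939.05 × 48 = 465372/5 ≈ 93074.4000.
Complete frames: 93074.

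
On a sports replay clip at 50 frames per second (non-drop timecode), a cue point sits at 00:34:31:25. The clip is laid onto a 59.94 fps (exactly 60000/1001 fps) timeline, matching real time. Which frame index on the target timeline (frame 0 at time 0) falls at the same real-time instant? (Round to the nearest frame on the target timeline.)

Source frame index: (0×3600 + 34×60 + 31) × 50 + 25 = 103575.
Real time: 103575 / (50) = 4143/2 s.
Target frame: (4143/2) × (60000/1001) = 124290000/1001 ≈ 124165.834 → 124166.

frame 124166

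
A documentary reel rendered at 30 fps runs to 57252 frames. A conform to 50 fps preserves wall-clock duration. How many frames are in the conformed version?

95420 frames

Target frames = source frames × (target rate / source rate) = 57252 × (50)/(30) = 57252 × 5/3 = 95420.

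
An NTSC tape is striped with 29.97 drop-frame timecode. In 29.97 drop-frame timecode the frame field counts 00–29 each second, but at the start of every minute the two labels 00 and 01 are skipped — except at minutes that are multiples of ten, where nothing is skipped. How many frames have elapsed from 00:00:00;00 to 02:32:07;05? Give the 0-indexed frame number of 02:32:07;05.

As if non-drop at 30 labels/s: (2 × 3600 + 32 × 60 + 7) × 30 + 5 = 273815.
Minute boundaries passed: 152; those not divisible by 10: 152 − 15 = 137; dropped labels = 2 × 137 = 274.
Actual frame index = 273815 − 274 = 273541.

273541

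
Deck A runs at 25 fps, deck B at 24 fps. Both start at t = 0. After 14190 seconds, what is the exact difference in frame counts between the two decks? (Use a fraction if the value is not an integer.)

A emits 25 × 14190 = 354750 frames; B emits 24 × 14190 = 340560.
Difference = 14190 frames; B is behind A.

14190 frames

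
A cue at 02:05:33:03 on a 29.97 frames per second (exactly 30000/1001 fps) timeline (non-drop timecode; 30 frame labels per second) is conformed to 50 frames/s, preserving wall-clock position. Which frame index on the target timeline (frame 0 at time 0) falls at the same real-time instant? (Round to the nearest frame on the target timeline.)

Source frame index: (2×3600 + 5×60 + 33) × 30 + 3 = 225993.
Real time: 225993 / (30000/1001) = 75406331/10000 s.
Target frame: (75406331/10000) × (50) = 75406331/200 ≈ 377031.655 → 377032.

frame 377032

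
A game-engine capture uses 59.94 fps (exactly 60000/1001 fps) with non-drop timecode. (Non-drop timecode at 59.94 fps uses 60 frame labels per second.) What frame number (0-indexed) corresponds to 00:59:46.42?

Total seconds to the label: (0 × 3600 + 59 × 60 + 46) = 3586.
Frame index = 3586 × 60 + 42 = 215202.

215202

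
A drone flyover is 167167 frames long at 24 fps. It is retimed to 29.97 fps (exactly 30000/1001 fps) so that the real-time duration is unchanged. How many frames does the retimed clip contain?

208750 frames

Target frames = source frames × (target rate / source rate) = 167167 × (30000/1001)/(24) = 167167 × 1250/1001 = 208750.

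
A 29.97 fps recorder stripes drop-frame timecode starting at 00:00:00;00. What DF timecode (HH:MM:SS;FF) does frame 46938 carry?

00:26:06;06

Ten DF minutes hold 17982 frames, so frame 46938 lies in block 2 (frames 35964–53945) with 10974 frames into that block.
The block's first minute is 1800 frames and the rest 1798 each; 10974 frames reaches minute 6, so 2 × 18 + 6 × 2 = 48 labels have been skipped so far.
Adding those back, label number 46938 + 48 = 46986 at 30 labels/s is 1566 s + 6 f = 0 h 26 min 6 s frame 6, i.e. 00:26:06;06.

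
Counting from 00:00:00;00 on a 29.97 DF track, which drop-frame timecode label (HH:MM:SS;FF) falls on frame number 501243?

Ten DF minutes hold 17982 frames, so frame 501243 lies in block 27 (frames 485514–503495) with 15729 frames into that block.
The block's first minute is 1800 frames and the rest 1798 each; 15729 frames reaches minute 8, so 27 × 18 + 8 × 2 = 502 labels have been skipped so far.
Adding those back, label number 501243 + 502 = 501745 at 30 labels/s is 16724 s + 25 f = 4 h 38 min 44 s frame 25, i.e. 04:38:44;25.

04:38:44;25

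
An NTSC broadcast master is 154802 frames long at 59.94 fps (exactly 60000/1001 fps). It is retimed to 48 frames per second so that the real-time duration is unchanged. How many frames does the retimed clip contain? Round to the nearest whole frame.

Frames at target rate = 154802 × (48) / (60000/1001) = 77478401/625 ≈ 123965.442.
Nearest whole frame: 123965.

123965 frames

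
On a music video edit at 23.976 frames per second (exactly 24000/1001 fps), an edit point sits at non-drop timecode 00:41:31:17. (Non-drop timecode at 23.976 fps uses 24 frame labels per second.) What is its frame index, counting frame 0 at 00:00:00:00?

frame 59801

Total seconds to the label: (0 × 3600 + 41 × 60 + 31) = 2491.
Frame index = 2491 × 24 + 17 = 59801.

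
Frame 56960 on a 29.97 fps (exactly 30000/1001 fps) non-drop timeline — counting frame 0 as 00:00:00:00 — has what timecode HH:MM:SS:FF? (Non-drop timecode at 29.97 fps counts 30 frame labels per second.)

56960 ÷ 30 = 1898 full seconds, remainder 20 frames.
1898 s = 0 h 31 min 38 s.
Timecode: 00:31:38:20.

00:31:38:20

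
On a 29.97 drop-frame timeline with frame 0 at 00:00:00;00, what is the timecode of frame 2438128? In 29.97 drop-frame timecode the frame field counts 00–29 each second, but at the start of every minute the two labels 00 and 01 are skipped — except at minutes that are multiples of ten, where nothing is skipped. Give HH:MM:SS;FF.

Each 10-minute DF block holds 10 × 60 × 30 − 9 × 2 = 17982 frames. 2438128 ÷ 17982 → 135 full blocks, remainder 10558.
Within the partial block the first minute is 1800 frames and each further minute 1798, so 5 further minute boundaries passed. Total skipped labels = 18 × 135 + 2 × 5 = 2440.
Non-drop label index = 2438128 + 2440 = 2440568; at 30 labels/s that is 22:35:52:08, i.e. DF 22:35:52;08.

22:35:52;08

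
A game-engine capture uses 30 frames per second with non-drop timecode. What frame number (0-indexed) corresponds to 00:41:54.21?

Total seconds to the label: (0 × 3600 + 41 × 60 + 54) = 2514.
Frame index = 2514 × 30 + 21 = 75441.

frame 75441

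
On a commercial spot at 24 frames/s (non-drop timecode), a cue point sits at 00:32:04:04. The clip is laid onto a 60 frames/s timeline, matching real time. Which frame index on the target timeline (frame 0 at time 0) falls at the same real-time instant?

frame 115450

Source frame index: (0×3600 + 32×60 + 4) × 24 + 4 = 46180.
Real time: 46180 / (24) = 11545/6 s.
Target frame: (11545/6) × (60) = 115450.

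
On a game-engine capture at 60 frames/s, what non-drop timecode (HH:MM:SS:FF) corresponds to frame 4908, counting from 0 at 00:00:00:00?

00:01:21:48

4908 ÷ 60 = 81 full seconds, remainder 48 frames.
81 s = 0 h 1 min 21 s.
Timecode: 00:01:21:48.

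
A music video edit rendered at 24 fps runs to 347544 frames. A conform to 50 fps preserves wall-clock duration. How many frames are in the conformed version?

Target frames = source frames × (target rate / source rate) = 347544 × (50)/(24) = 347544 × 25/12 = 724050.

724050 frames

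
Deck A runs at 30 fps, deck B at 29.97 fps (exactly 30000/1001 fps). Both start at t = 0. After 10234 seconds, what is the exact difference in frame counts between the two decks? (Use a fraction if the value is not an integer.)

A emits 30 × 10234 = 307020 frames; B emits 30000/1001 × 10234 = 43860000/143.
Difference = 43860/143 frames (≈ 306.7133); B is behind A.

43860/143 frames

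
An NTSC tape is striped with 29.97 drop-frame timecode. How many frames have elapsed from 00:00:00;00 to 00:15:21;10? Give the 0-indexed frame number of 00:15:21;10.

Complete 10-minute blocks: 1, each 17982 frames → 17982.
Remaining 5 whole minutes in the current block: 1800 + 4 × 1798 = 8992 frames.
Within the current minute: 21 × 30 + 10 − 2 = 638 (labels ;00/;01 skipped at this minute). Total = 17982 + 8992 + 638 = 27612.

27612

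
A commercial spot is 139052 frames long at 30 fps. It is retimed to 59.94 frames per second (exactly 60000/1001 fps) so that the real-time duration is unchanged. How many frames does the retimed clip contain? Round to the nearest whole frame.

Frames at target rate = 139052 × (60000/1001) / (30) = 278104000/1001 ≈ 277826.174.
Nearest whole frame: 277826.

277826 frames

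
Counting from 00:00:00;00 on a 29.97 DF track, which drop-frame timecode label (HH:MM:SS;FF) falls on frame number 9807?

Ten DF minutes hold 17982 frames, so frame 9807 lies in block 0 (frames 0–17981) with 9807 frames into that block.
The block's first minute is 1800 frames and the rest 1798 each; 9807 frames reaches minute 5, so 0 × 18 + 5 × 2 = 10 labels have been skipped so far.
Adding those back, label number 9807 + 10 = 9817 at 30 labels/s is 327 s + 7 f = 0 h 5 min 27 s frame 7, i.e. 00:05:27;07.

00:05:27;07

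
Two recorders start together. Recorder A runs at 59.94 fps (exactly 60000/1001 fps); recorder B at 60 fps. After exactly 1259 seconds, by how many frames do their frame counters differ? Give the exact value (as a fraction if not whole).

A emits 60000/1001 × 1259 = 75540000/1001 frames; B emits 60 × 1259 = 75540.
Difference = 75540/1001 frames (≈ 75.4645); B is ahead of A.

75540/1001 frames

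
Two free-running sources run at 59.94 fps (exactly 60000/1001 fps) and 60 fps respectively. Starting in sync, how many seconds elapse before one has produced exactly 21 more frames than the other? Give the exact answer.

The gap grows by |60 − 60000/1001| = 60/1001 frames per second.
Time for a 21-frame gap: 21 ÷ (60/1001) = 350.35 s.

350.35 seconds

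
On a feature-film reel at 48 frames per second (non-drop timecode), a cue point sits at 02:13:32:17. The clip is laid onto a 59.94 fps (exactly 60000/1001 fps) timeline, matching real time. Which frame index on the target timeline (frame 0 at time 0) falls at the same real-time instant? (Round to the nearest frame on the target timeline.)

Source frame index: (2×3600 + 13×60 + 32) × 48 + 17 = 384593.
Real time: 384593 / (48) = 384593/48 s.
Target frame: (384593/48) × (60000/1001) = 43703750/91 ≈ 480260.989 → 480261.

frame 480261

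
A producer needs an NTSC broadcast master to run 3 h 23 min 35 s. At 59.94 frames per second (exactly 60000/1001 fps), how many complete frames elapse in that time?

3 h 23 min 35 s = 12215 s.
Frames = 12215 × 60000/1001 = 104700000/143 ≈ 732167.8322.
Complete frames: 732167.

732167 frames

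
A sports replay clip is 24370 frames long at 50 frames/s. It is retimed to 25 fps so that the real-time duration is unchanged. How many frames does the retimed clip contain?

12185 frames

Target frames = source frames × (target rate / source rate) = 24370 × (25)/(50) = 24370 × 1/2 = 12185.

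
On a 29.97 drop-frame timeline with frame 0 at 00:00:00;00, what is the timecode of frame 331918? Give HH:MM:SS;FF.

Ten DF minutes hold 17982 frames, so frame 331918 lies in block 18 (frames 323676–341657) with 8242 frames into that block.
The block's first minute is 1800 frames and the rest 1798 each; 8242 frames reaches minute 4, so 18 × 18 + 4 × 2 = 332 labels have been skipped so far.
Adding those back, label number 331918 + 332 = 332250 at 30 labels/s is 11075 s + 0 f = 3 h 4 min 35 s frame 0, i.e. 03:04:35;00.

03:04:35;00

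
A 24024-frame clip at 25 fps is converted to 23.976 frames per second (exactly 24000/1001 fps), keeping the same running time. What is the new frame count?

Target frames = source frames × (target rate / source rate) = 24024 × (24000/1001)/(25) = 24024 × 960/1001 = 23040.

23040 frames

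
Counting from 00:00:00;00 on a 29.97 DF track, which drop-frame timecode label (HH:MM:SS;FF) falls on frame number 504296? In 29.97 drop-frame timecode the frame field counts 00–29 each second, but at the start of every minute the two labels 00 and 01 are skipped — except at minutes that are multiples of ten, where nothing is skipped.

04:40:26;20

Ten DF minutes hold 17982 frames, so frame 504296 lies in block 28 (frames 503496–521477) with 800 frames into that block.
The block's first minute is 1800 frames and the rest 1798 each; 800 frames reaches minute 0, so 28 × 18 + 0 × 2 = 504 labels have been skipped so far.
Adding those back, label number 504296 + 504 = 504800 at 30 labels/s is 16826 s + 20 f = 4 h 40 min 26 s frame 20, i.e. 04:40:26;20.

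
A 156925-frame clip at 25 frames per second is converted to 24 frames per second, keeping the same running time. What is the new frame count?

Target frames = source frames × (target rate / source rate) = 156925 × (24)/(25) = 156925 × 24/25 = 150648.

150648 frames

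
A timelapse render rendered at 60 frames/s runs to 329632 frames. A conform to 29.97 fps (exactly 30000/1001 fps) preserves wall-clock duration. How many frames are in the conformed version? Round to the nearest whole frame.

Frames at target rate = 329632 × (30000/1001) / (60) = 164816000/1001 ≈ 164651.349.
Nearest whole frame: 164651.

164651 frames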